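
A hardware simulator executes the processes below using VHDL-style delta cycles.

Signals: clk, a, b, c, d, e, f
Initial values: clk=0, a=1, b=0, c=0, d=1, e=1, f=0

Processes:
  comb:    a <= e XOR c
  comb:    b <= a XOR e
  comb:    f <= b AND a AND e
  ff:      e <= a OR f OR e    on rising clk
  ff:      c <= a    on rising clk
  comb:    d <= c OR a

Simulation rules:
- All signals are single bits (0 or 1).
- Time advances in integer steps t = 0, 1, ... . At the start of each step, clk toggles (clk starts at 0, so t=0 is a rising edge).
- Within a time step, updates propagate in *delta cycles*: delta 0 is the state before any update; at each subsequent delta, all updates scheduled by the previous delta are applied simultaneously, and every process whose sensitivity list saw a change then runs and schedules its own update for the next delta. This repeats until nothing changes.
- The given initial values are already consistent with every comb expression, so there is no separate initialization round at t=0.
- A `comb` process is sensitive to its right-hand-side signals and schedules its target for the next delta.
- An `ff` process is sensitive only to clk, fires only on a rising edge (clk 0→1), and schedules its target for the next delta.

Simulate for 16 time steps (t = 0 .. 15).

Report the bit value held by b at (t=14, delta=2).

1

t=0 Δ0: a=1 d=1 c=0 e=1 f=0 clk=0 b=0
  Δ1: clk:0→1
  Δ2: c:0→1
  Δ3: a:1→0
  Δ4: b:0→1
  (4Δ to stable)
t=1 Δ0: a=0 d=1 c=1 e=1 f=0 clk=1 b=1
  Δ1: clk:1→0
  (1Δ to stable)
t=2 Δ0: a=0 d=1 c=1 e=1 f=0 clk=0 b=1
  Δ1: clk:0→1
  Δ2: c:1→0
  Δ3: a:0→1, d:1→0
  Δ4: d:0→1, f:0→1, b:1→0
  Δ5: f:1→0
  (5Δ to stable)
t=3 Δ0: a=1 d=1 c=0 e=1 f=0 clk=1 b=0
  Δ1: clk:1→0
  (1Δ to stable)
t=4 Δ0: a=1 d=1 c=0 e=1 f=0 clk=0 b=0
  Δ1: clk:0→1
  Δ2: c:0→1
  Δ3: a:1→0
  Δ4: b:0→1
  (4Δ to stable)
t=5 Δ0: a=0 d=1 c=1 e=1 f=0 clk=1 b=1
  Δ1: clk:1→0
  (1Δ to stable)
t=6 Δ0: a=0 d=1 c=1 e=1 f=0 clk=0 b=1
  Δ1: clk:0→1
  Δ2: c:1→0
  Δ3: a:0→1, d:1→0
  Δ4: d:0→1, f:0→1, b:1→0
  Δ5: f:1→0
  (5Δ to stable)
t=7 Δ0: a=1 d=1 c=0 e=1 f=0 clk=1 b=0
  Δ1: clk:1→0
  (1Δ to stable)
t=8 Δ0: a=1 d=1 c=0 e=1 f=0 clk=0 b=0
  Δ1: clk:0→1
  Δ2: c:0→1
  Δ3: a:1→0
  Δ4: b:0→1
  (4Δ to stable)
t=9 Δ0: a=0 d=1 c=1 e=1 f=0 clk=1 b=1
  Δ1: clk:1→0
  (1Δ to stable)
t=10 Δ0: a=0 d=1 c=1 e=1 f=0 clk=0 b=1
  Δ1: clk:0→1
  Δ2: c:1→0
  Δ3: a:0→1, d:1→0
  Δ4: d:0→1, f:0→1, b:1→0
  Δ5: f:1→0
  (5Δ to stable)
t=11 Δ0: a=1 d=1 c=0 e=1 f=0 clk=1 b=0
  Δ1: clk:1→0
  (1Δ to stable)
t=12 Δ0: a=1 d=1 c=0 e=1 f=0 clk=0 b=0
  Δ1: clk:0→1
  Δ2: c:0→1
  Δ3: a:1→0
  Δ4: b:0→1
  (4Δ to stable)
t=13 Δ0: a=0 d=1 c=1 e=1 f=0 clk=1 b=1
  Δ1: clk:1→0
  (1Δ to stable)
t=14 Δ0: a=0 d=1 c=1 e=1 f=0 clk=0 b=1
  Δ1: clk:0→1
  Δ2: c:1→0
  Δ3: a:0→1, d:1→0
  Δ4: d:0→1, f:0→1, b:1→0
  Δ5: f:1→0
  (5Δ to stable)
t=15 Δ0: a=1 d=1 c=0 e=1 f=0 clk=1 b=0
  Δ1: clk:1→0
  (1Δ to stable)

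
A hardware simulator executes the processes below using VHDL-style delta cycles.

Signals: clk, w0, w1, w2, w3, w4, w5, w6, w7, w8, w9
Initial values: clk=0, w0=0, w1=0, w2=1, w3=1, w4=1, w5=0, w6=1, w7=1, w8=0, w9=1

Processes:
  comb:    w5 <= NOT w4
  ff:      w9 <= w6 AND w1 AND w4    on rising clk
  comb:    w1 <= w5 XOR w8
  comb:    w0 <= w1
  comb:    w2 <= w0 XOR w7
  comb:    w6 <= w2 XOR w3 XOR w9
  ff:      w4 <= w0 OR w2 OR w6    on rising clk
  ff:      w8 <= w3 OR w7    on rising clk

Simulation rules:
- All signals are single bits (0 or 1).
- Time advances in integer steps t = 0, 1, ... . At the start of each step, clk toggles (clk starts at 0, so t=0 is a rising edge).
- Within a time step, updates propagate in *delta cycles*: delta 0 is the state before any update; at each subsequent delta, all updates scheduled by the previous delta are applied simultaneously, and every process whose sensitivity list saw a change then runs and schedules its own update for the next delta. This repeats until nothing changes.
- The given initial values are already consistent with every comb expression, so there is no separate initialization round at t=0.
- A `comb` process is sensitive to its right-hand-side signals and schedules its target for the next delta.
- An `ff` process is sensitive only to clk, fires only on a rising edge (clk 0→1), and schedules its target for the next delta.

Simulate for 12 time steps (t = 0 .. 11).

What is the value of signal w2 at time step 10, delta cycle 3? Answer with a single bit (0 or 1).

0

t0.Δ0 w2=1 clk=0 w0=0 w3=1 w1=0 w8=0 w9=1 w7=1 w4=1 w5=0 w6=1
t0.Δ1 w2=1 clk=1 w0=0 w3=1 w1=0 w8=0 w9=1 w7=1 w4=1 w5=0 w6=1
t0.Δ2 w2=1 clk=1 w0=0 w3=1 w1=0 w8=1 w9=0 w7=1 w4=1 w5=0 w6=1
t0.Δ3 w2=1 clk=1 w0=0 w3=1 w1=1 w8=1 w9=0 w7=1 w4=1 w5=0 w6=0
t0.Δ4 w2=1 clk=1 w0=1 w3=1 w1=1 w8=1 w9=0 w7=1 w4=1 w5=0 w6=0
t0.Δ5 w2=0 clk=1 w0=1 w3=1 w1=1 w8=1 w9=0 w7=1 w4=1 w5=0 w6=0
t0.Δ6 w2=0 clk=1 w0=1 w3=1 w1=1 w8=1 w9=0 w7=1 w4=1 w5=0 w6=1
t1.Δ0 w2=0 clk=1 w0=1 w3=1 w1=1 w8=1 w9=0 w7=1 w4=1 w5=0 w6=1
t1.Δ1 w2=0 clk=0 w0=1 w3=1 w1=1 w8=1 w9=0 w7=1 w4=1 w5=0 w6=1
t2.Δ0 w2=0 clk=0 w0=1 w3=1 w1=1 w8=1 w9=0 w7=1 w4=1 w5=0 w6=1
t2.Δ1 w2=0 clk=1 w0=1 w3=1 w1=1 w8=1 w9=0 w7=1 w4=1 w5=0 w6=1
t2.Δ2 w2=0 clk=1 w0=1 w3=1 w1=1 w8=1 w9=1 w7=1 w4=1 w5=0 w6=1
t2.Δ3 w2=0 clk=1 w0=1 w3=1 w1=1 w8=1 w9=1 w7=1 w4=1 w5=0 w6=0
t3.Δ0 w2=0 clk=1 w0=1 w3=1 w1=1 w8=1 w9=1 w7=1 w4=1 w5=0 w6=0
t3.Δ1 w2=0 clk=0 w0=1 w3=1 w1=1 w8=1 w9=1 w7=1 w4=1 w5=0 w6=0
t4.Δ0 w2=0 clk=0 w0=1 w3=1 w1=1 w8=1 w9=1 w7=1 w4=1 w5=0 w6=0
t4.Δ1 w2=0 clk=1 w0=1 w3=1 w1=1 w8=1 w9=1 w7=1 w4=1 w5=0 w6=0
t4.Δ2 w2=0 clk=1 w0=1 w3=1 w1=1 w8=1 w9=0 w7=1 w4=1 w5=0 w6=0
t4.Δ3 w2=0 clk=1 w0=1 w3=1 w1=1 w8=1 w9=0 w7=1 w4=1 w5=0 w6=1
t5.Δ0 w2=0 clk=1 w0=1 w3=1 w1=1 w8=1 w9=0 w7=1 w4=1 w5=0 w6=1
t5.Δ1 w2=0 clk=0 w0=1 w3=1 w1=1 w8=1 w9=0 w7=1 w4=1 w5=0 w6=1
t6.Δ0 w2=0 clk=0 w0=1 w3=1 w1=1 w8=1 w9=0 w7=1 w4=1 w5=0 w6=1
t6.Δ1 w2=0 clk=1 w0=1 w3=1 w1=1 w8=1 w9=0 w7=1 w4=1 w5=0 w6=1
t6.Δ2 w2=0 clk=1 w0=1 w3=1 w1=1 w8=1 w9=1 w7=1 w4=1 w5=0 w6=1
t6.Δ3 w2=0 clk=1 w0=1 w3=1 w1=1 w8=1 w9=1 w7=1 w4=1 w5=0 w6=0
t7.Δ0 w2=0 clk=1 w0=1 w3=1 w1=1 w8=1 w9=1 w7=1 w4=1 w5=0 w6=0
t7.Δ1 w2=0 clk=0 w0=1 w3=1 w1=1 w8=1 w9=1 w7=1 w4=1 w5=0 w6=0
t8.Δ0 w2=0 clk=0 w0=1 w3=1 w1=1 w8=1 w9=1 w7=1 w4=1 w5=0 w6=0
t8.Δ1 w2=0 clk=1 w0=1 w3=1 w1=1 w8=1 w9=1 w7=1 w4=1 w5=0 w6=0
t8.Δ2 w2=0 clk=1 w0=1 w3=1 w1=1 w8=1 w9=0 w7=1 w4=1 w5=0 w6=0
t8.Δ3 w2=0 clk=1 w0=1 w3=1 w1=1 w8=1 w9=0 w7=1 w4=1 w5=0 w6=1
t9.Δ0 w2=0 clk=1 w0=1 w3=1 w1=1 w8=1 w9=0 w7=1 w4=1 w5=0 w6=1
t9.Δ1 w2=0 clk=0 w0=1 w3=1 w1=1 w8=1 w9=0 w7=1 w4=1 w5=0 w6=1
t10.Δ0 w2=0 clk=0 w0=1 w3=1 w1=1 w8=1 w9=0 w7=1 w4=1 w5=0 w6=1
t10.Δ1 w2=0 clk=1 w0=1 w3=1 w1=1 w8=1 w9=0 w7=1 w4=1 w5=0 w6=1
t10.Δ2 w2=0 clk=1 w0=1 w3=1 w1=1 w8=1 w9=1 w7=1 w4=1 w5=0 w6=1
t10.Δ3 w2=0 clk=1 w0=1 w3=1 w1=1 w8=1 w9=1 w7=1 w4=1 w5=0 w6=0
t11.Δ0 w2=0 clk=1 w0=1 w3=1 w1=1 w8=1 w9=1 w7=1 w4=1 w5=0 w6=0
t11.Δ1 w2=0 clk=0 w0=1 w3=1 w1=1 w8=1 w9=1 w7=1 w4=1 w5=0 w6=0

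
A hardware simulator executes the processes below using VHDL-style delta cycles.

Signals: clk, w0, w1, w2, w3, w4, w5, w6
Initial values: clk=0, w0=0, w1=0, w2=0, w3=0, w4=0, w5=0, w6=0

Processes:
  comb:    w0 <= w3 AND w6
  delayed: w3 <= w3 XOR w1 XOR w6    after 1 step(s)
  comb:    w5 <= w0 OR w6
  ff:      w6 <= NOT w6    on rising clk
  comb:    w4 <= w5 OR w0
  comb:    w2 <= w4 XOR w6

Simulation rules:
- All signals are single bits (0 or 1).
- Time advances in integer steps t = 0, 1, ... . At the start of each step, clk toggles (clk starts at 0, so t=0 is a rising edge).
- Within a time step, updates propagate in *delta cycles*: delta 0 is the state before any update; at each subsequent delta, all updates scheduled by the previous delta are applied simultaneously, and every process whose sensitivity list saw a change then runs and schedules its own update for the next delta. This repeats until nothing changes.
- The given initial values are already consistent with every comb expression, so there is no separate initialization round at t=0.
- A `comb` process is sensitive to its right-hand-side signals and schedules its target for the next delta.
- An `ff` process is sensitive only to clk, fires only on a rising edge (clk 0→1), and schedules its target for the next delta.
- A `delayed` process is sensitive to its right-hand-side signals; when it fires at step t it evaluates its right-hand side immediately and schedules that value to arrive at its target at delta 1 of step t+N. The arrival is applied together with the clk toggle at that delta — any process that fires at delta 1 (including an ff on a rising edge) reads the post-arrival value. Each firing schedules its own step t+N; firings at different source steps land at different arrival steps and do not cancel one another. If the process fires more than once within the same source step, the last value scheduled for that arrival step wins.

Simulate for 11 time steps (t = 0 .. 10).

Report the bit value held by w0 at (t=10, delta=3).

0

t=0 Δ0: w0=0 w3=0 w1=0 w6=0 w5=0 w4=0 clk=0 w2=0
  Δ1: clk:0→1
  Δ2: w6:0→1
  Δ3: w5:0→1, w2:0→1
  Δ4: w4:0→1
  Δ5: w2:1→0
  (5Δ to stable)
t=1 Δ0: w0=0 w3=0 w1=0 w6=1 w5=1 w4=1 clk=1 w2=0
  Δ1: w3:0→1, clk:1→0
  Δ2: w0:0→1
  (2Δ to stable)
t=2 Δ0: w0=1 w3=1 w1=0 w6=1 w5=1 w4=1 clk=0 w2=0
  Δ1: w3:1→0, clk:0→1
  Δ2: w0:1→0, w6:1→0
  Δ3: w5:1→0, w2:0→1
  Δ4: w4:1→0
  Δ5: w2:1→0
  (5Δ to stable)
t=3 Δ0: w0=0 w3=0 w1=0 w6=0 w5=0 w4=0 clk=1 w2=0
  Δ1: clk:1→0
  (1Δ to stable)
t=4 Δ0: w0=0 w3=0 w1=0 w6=0 w5=0 w4=0 clk=0 w2=0
  Δ1: clk:0→1
  Δ2: w6:0→1
  Δ3: w5:0→1, w2:0→1
  Δ4: w4:0→1
  Δ5: w2:1→0
  (5Δ to stable)
t=5 Δ0: w0=0 w3=0 w1=0 w6=1 w5=1 w4=1 clk=1 w2=0
  Δ1: w3:0→1, clk:1→0
  Δ2: w0:0→1
  (2Δ to stable)
t=6 Δ0: w0=1 w3=1 w1=0 w6=1 w5=1 w4=1 clk=0 w2=0
  Δ1: w3:1→0, clk:0→1
  Δ2: w0:1→0, w6:1→0
  Δ3: w5:1→0, w2:0→1
  Δ4: w4:1→0
  Δ5: w2:1→0
  (5Δ to stable)
t=7 Δ0: w0=0 w3=0 w1=0 w6=0 w5=0 w4=0 clk=1 w2=0
  Δ1: clk:1→0
  (1Δ to stable)
t=8 Δ0: w0=0 w3=0 w1=0 w6=0 w5=0 w4=0 clk=0 w2=0
  Δ1: clk:0→1
  Δ2: w6:0→1
  Δ3: w5:0→1, w2:0→1
  Δ4: w4:0→1
  Δ5: w2:1→0
  (5Δ to stable)
t=9 Δ0: w0=0 w3=0 w1=0 w6=1 w5=1 w4=1 clk=1 w2=0
  Δ1: w3:0→1, clk:1→0
  Δ2: w0:0→1
  (2Δ to stable)
t=10 Δ0: w0=1 w3=1 w1=0 w6=1 w5=1 w4=1 clk=0 w2=0
  Δ1: w3:1→0, clk:0→1
  Δ2: w0:1→0, w6:1→0
  Δ3: w5:1→0, w2:0→1
  Δ4: w4:1→0
  Δ5: w2:1→0
  (5Δ to stable)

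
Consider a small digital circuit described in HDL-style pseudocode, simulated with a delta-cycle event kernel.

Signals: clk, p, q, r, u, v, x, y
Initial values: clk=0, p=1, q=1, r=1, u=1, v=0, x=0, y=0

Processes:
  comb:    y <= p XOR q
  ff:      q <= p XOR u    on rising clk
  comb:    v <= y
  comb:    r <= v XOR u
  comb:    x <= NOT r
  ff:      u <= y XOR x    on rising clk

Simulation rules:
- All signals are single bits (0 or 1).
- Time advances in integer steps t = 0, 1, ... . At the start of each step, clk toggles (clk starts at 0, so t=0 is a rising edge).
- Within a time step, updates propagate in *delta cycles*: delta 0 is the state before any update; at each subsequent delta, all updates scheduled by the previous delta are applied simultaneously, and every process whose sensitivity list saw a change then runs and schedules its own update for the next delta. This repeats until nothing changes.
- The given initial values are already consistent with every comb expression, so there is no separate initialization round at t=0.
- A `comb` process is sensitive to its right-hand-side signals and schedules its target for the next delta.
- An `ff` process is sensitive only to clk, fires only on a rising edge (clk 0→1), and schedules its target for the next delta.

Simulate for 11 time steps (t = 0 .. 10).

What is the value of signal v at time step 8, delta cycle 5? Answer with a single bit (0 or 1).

1

t0.Δ0 y=0 q=1 clk=0 v=0 r=1 u=1 x=0 p=1
t0.Δ1 y=0 q=1 clk=1 v=0 r=1 u=1 x=0 p=1
t0.Δ2 y=0 q=0 clk=1 v=0 r=1 u=0 x=0 p=1
t0.Δ3 y=1 q=0 clk=1 v=0 r=0 u=0 x=0 p=1
t0.Δ4 y=1 q=0 clk=1 v=1 r=0 u=0 x=1 p=1
t0.Δ5 y=1 q=0 clk=1 v=1 r=1 u=0 x=1 p=1
t0.Δ6 y=1 q=0 clk=1 v=1 r=1 u=0 x=0 p=1
t1.Δ0 y=1 q=0 clk=1 v=1 r=1 u=0 x=0 p=1
t1.Δ1 y=1 q=0 clk=0 v=1 r=1 u=0 x=0 p=1
t2.Δ0 y=1 q=0 clk=0 v=1 r=1 u=0 x=0 p=1
t2.Δ1 y=1 q=0 clk=1 v=1 r=1 u=0 x=0 p=1
t2.Δ2 y=1 q=1 clk=1 v=1 r=1 u=1 x=0 p=1
t2.Δ3 y=0 q=1 clk=1 v=1 r=0 u=1 x=0 p=1
t2.Δ4 y=0 q=1 clk=1 v=0 r=0 u=1 x=1 p=1
t2.Δ5 y=0 q=1 clk=1 v=0 r=1 u=1 x=1 p=1
t2.Δ6 y=0 q=1 clk=1 v=0 r=1 u=1 x=0 p=1
t3.Δ0 y=0 q=1 clk=1 v=0 r=1 u=1 x=0 p=1
t3.Δ1 y=0 q=1 clk=0 v=0 r=1 u=1 x=0 p=1
t4.Δ0 y=0 q=1 clk=0 v=0 r=1 u=1 x=0 p=1
t4.Δ1 y=0 q=1 clk=1 v=0 r=1 u=1 x=0 p=1
t4.Δ2 y=0 q=0 clk=1 v=0 r=1 u=0 x=0 p=1
t4.Δ3 y=1 q=0 clk=1 v=0 r=0 u=0 x=0 p=1
t4.Δ4 y=1 q=0 clk=1 v=1 r=0 u=0 x=1 p=1
t4.Δ5 y=1 q=0 clk=1 v=1 r=1 u=0 x=1 p=1
t4.Δ6 y=1 q=0 clk=1 v=1 r=1 u=0 x=0 p=1
t5.Δ0 y=1 q=0 clk=1 v=1 r=1 u=0 x=0 p=1
t5.Δ1 y=1 q=0 clk=0 v=1 r=1 u=0 x=0 p=1
t6.Δ0 y=1 q=0 clk=0 v=1 r=1 u=0 x=0 p=1
t6.Δ1 y=1 q=0 clk=1 v=1 r=1 u=0 x=0 p=1
t6.Δ2 y=1 q=1 clk=1 v=1 r=1 u=1 x=0 p=1
t6.Δ3 y=0 q=1 clk=1 v=1 r=0 u=1 x=0 p=1
t6.Δ4 y=0 q=1 clk=1 v=0 r=0 u=1 x=1 p=1
t6.Δ5 y=0 q=1 clk=1 v=0 r=1 u=1 x=1 p=1
t6.Δ6 y=0 q=1 clk=1 v=0 r=1 u=1 x=0 p=1
t7.Δ0 y=0 q=1 clk=1 v=0 r=1 u=1 x=0 p=1
t7.Δ1 y=0 q=1 clk=0 v=0 r=1 u=1 x=0 p=1
t8.Δ0 y=0 q=1 clk=0 v=0 r=1 u=1 x=0 p=1
t8.Δ1 y=0 q=1 clk=1 v=0 r=1 u=1 x=0 p=1
t8.Δ2 y=0 q=0 clk=1 v=0 r=1 u=0 x=0 p=1
t8.Δ3 y=1 q=0 clk=1 v=0 r=0 u=0 x=0 p=1
t8.Δ4 y=1 q=0 clk=1 v=1 r=0 u=0 x=1 p=1
t8.Δ5 y=1 q=0 clk=1 v=1 r=1 u=0 x=1 p=1
t8.Δ6 y=1 q=0 clk=1 v=1 r=1 u=0 x=0 p=1
t9.Δ0 y=1 q=0 clk=1 v=1 r=1 u=0 x=0 p=1
t9.Δ1 y=1 q=0 clk=0 v=1 r=1 u=0 x=0 p=1
t10.Δ0 y=1 q=0 clk=0 v=1 r=1 u=0 x=0 p=1
t10.Δ1 y=1 q=0 clk=1 v=1 r=1 u=0 x=0 p=1
t10.Δ2 y=1 q=1 clk=1 v=1 r=1 u=1 x=0 p=1
t10.Δ3 y=0 q=1 clk=1 v=1 r=0 u=1 x=0 p=1
t10.Δ4 y=0 q=1 clk=1 v=0 r=0 u=1 x=1 p=1
t10.Δ5 y=0 q=1 clk=1 v=0 r=1 u=1 x=1 p=1
t10.Δ6 y=0 q=1 clk=1 v=0 r=1 u=1 x=0 p=1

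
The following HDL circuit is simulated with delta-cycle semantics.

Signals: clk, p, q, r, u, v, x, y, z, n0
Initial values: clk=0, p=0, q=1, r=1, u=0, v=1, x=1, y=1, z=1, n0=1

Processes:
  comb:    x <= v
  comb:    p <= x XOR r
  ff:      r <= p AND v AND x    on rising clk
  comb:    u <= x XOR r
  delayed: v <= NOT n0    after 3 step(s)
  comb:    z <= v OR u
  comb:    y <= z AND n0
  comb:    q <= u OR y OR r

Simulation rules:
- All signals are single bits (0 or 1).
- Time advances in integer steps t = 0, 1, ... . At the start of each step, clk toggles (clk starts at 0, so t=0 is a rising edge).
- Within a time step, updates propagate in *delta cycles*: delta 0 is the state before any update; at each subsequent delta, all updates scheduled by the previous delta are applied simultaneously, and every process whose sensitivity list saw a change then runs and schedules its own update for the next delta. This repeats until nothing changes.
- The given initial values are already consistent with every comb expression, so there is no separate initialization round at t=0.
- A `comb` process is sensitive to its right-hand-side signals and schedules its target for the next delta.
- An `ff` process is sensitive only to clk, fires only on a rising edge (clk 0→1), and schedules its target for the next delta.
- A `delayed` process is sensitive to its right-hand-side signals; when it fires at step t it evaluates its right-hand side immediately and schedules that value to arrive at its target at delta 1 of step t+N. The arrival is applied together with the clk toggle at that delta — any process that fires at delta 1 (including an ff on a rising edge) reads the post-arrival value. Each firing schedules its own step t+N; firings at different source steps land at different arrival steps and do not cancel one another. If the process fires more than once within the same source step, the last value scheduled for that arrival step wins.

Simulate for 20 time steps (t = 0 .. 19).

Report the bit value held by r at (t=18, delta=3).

1

t=0 Δ0: y=1 u=0 v=1 p=0 n0=1 z=1 clk=0 x=1 q=1 r=1
  Δ1: clk:0→1
  Δ2: r:1→0
  Δ3: u:0→1, p:0→1
  (3Δ to stable)
t=1 Δ0: y=1 u=1 v=1 p=1 n0=1 z=1 clk=1 x=1 q=1 r=0
  Δ1: clk:1→0
  (1Δ to stable)
t=2 Δ0: y=1 u=1 v=1 p=1 n0=1 z=1 clk=0 x=1 q=1 r=0
  Δ1: clk:0→1
  Δ2: r:0→1
  Δ3: u:1→0, p:1→0
  (3Δ to stable)
t=3 Δ0: y=1 u=0 v=1 p=0 n0=1 z=1 clk=1 x=1 q=1 r=1
  Δ1: clk:1→0
  (1Δ to stable)
t=4 Δ0: y=1 u=0 v=1 p=0 n0=1 z=1 clk=0 x=1 q=1 r=1
  Δ1: clk:0→1
  Δ2: r:1→0
  Δ3: u:0→1, p:0→1
  (3Δ to stable)
t=5 Δ0: y=1 u=1 v=1 p=1 n0=1 z=1 clk=1 x=1 q=1 r=0
  Δ1: clk:1→0
  (1Δ to stable)
t=6 Δ0: y=1 u=1 v=1 p=1 n0=1 z=1 clk=0 x=1 q=1 r=0
  Δ1: clk:0→1
  Δ2: r:0→1
  Δ3: u:1→0, p:1→0
  (3Δ to stable)
t=7 Δ0: y=1 u=0 v=1 p=0 n0=1 z=1 clk=1 x=1 q=1 r=1
  Δ1: clk:1→0
  (1Δ to stable)
t=8 Δ0: y=1 u=0 v=1 p=0 n0=1 z=1 clk=0 x=1 q=1 r=1
  Δ1: clk:0→1
  Δ2: r:1→0
  Δ3: u:0→1, p:0→1
  (3Δ to stable)
t=9 Δ0: y=1 u=1 v=1 p=1 n0=1 z=1 clk=1 x=1 q=1 r=0
  Δ1: clk:1→0
  (1Δ to stable)
t=10 Δ0: y=1 u=1 v=1 p=1 n0=1 z=1 clk=0 x=1 q=1 r=0
  Δ1: clk:0→1
  Δ2: r:0→1
  Δ3: u:1→0, p:1→0
  (3Δ to stable)
t=11 Δ0: y=1 u=0 v=1 p=0 n0=1 z=1 clk=1 x=1 q=1 r=1
  Δ1: clk:1→0
  (1Δ to stable)
t=12 Δ0: y=1 u=0 v=1 p=0 n0=1 z=1 clk=0 x=1 q=1 r=1
  Δ1: clk:0→1
  Δ2: r:1→0
  Δ3: u:0→1, p:0→1
  (3Δ to stable)
t=13 Δ0: y=1 u=1 v=1 p=1 n0=1 z=1 clk=1 x=1 q=1 r=0
  Δ1: clk:1→0
  (1Δ to stable)
t=14 Δ0: y=1 u=1 v=1 p=1 n0=1 z=1 clk=0 x=1 q=1 r=0
  Δ1: clk:0→1
  Δ2: r:0→1
  Δ3: u:1→0, p:1→0
  (3Δ to stable)
t=15 Δ0: y=1 u=0 v=1 p=0 n0=1 z=1 clk=1 x=1 q=1 r=1
  Δ1: clk:1→0
  (1Δ to stable)
t=16 Δ0: y=1 u=0 v=1 p=0 n0=1 z=1 clk=0 x=1 q=1 r=1
  Δ1: clk:0→1
  Δ2: r:1→0
  Δ3: u:0→1, p:0→1
  (3Δ to stable)
t=17 Δ0: y=1 u=1 v=1 p=1 n0=1 z=1 clk=1 x=1 q=1 r=0
  Δ1: clk:1→0
  (1Δ to stable)
t=18 Δ0: y=1 u=1 v=1 p=1 n0=1 z=1 clk=0 x=1 q=1 r=0
  Δ1: clk:0→1
  Δ2: r:0→1
  Δ3: u:1→0, p:1→0
  (3Δ to stable)
t=19 Δ0: y=1 u=0 v=1 p=0 n0=1 z=1 clk=1 x=1 q=1 r=1
  Δ1: clk:1→0
  (1Δ to stable)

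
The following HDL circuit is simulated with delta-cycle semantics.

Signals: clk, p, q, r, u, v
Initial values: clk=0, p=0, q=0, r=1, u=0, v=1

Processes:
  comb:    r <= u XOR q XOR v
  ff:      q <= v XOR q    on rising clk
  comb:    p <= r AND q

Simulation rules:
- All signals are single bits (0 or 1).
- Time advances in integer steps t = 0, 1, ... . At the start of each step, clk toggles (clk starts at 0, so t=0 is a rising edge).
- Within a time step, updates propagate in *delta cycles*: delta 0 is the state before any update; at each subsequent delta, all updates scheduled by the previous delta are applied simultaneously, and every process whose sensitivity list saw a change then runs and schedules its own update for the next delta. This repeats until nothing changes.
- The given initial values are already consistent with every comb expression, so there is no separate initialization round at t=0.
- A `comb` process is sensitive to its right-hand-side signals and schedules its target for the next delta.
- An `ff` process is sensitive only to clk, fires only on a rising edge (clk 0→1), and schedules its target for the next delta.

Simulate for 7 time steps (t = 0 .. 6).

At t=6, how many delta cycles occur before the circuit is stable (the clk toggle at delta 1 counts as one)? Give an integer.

t0.Δ0 u=0 q=0 r=1 clk=0 p=0 v=1
t0.Δ1 u=0 q=0 r=1 clk=1 p=0 v=1
t0.Δ2 u=0 q=1 r=1 clk=1 p=0 v=1
t0.Δ3 u=0 q=1 r=0 clk=1 p=1 v=1
t0.Δ4 u=0 q=1 r=0 clk=1 p=0 v=1
t1.Δ0 u=0 q=1 r=0 clk=1 p=0 v=1
t1.Δ1 u=0 q=1 r=0 clk=0 p=0 v=1
t2.Δ0 u=0 q=1 r=0 clk=0 p=0 v=1
t2.Δ1 u=0 q=1 r=0 clk=1 p=0 v=1
t2.Δ2 u=0 q=0 r=0 clk=1 p=0 v=1
t2.Δ3 u=0 q=0 r=1 clk=1 p=0 v=1
t3.Δ0 u=0 q=0 r=1 clk=1 p=0 v=1
t3.Δ1 u=0 q=0 r=1 clk=0 p=0 v=1
t4.Δ0 u=0 q=0 r=1 clk=0 p=0 v=1
t4.Δ1 u=0 q=0 r=1 clk=1 p=0 v=1
t4.Δ2 u=0 q=1 r=1 clk=1 p=0 v=1
t4.Δ3 u=0 q=1 r=0 clk=1 p=1 v=1
t4.Δ4 u=0 q=1 r=0 clk=1 p=0 v=1
t5.Δ0 u=0 q=1 r=0 clk=1 p=0 v=1
t5.Δ1 u=0 q=1 r=0 clk=0 p=0 v=1
t6.Δ0 u=0 q=1 r=0 clk=0 p=0 v=1
t6.Δ1 u=0 q=1 r=0 clk=1 p=0 v=1
t6.Δ2 u=0 q=0 r=0 clk=1 p=0 v=1
t6.Δ3 u=0 q=0 r=1 clk=1 p=0 v=1

3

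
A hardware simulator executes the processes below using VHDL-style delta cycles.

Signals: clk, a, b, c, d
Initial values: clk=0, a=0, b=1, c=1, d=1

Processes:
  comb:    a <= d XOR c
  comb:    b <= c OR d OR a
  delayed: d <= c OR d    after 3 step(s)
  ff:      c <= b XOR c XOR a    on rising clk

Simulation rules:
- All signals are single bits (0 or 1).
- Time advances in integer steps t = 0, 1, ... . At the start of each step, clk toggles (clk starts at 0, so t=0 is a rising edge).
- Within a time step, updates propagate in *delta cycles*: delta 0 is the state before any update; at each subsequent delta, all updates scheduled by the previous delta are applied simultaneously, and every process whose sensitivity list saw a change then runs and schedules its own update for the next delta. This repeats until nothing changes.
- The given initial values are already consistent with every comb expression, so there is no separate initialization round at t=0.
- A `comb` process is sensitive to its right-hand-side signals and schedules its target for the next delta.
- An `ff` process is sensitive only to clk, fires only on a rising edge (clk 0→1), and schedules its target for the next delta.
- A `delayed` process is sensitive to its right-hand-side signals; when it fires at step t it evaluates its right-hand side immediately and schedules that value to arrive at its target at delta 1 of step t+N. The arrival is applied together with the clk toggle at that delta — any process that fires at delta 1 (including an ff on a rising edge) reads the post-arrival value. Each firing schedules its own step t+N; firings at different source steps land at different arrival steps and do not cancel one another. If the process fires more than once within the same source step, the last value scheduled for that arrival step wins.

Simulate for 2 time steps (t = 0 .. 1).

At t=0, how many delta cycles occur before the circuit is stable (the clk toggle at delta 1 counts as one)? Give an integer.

3

[bits: c,clk,d,b,a]
t=0: Δ0=10110 Δ1=11110 Δ2=01110 Δ3=01111 | 3Δ
t=1: Δ0=01111 Δ1=00111 | 1Δ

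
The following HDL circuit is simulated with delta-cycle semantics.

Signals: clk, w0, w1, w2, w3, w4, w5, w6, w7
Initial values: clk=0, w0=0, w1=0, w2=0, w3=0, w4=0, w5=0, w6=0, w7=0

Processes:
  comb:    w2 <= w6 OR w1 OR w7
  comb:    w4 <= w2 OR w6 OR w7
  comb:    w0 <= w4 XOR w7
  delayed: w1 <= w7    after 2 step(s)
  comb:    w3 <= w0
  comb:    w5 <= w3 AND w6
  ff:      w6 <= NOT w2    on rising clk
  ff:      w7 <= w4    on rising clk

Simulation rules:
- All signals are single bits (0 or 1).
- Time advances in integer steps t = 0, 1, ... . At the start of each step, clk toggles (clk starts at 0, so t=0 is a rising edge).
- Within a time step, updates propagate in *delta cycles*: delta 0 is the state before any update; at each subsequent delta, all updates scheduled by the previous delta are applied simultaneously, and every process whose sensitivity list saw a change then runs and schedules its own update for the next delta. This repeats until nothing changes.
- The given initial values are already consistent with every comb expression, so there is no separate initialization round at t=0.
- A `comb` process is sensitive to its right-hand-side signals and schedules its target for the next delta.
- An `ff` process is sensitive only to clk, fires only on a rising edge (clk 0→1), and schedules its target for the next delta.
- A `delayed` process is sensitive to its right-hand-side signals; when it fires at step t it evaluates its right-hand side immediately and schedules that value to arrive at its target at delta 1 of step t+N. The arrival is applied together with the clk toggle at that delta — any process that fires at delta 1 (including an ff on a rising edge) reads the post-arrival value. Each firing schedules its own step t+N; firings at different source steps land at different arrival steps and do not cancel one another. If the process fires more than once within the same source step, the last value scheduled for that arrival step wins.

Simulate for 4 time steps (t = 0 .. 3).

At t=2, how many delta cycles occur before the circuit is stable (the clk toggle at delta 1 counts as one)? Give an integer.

t=0 Δ0: w7=0 w4=0 w5=0 w2=0 w0=0 w1=0 w6=0 clk=0 w3=0
  Δ1: clk:0→1
  Δ2: w6:0→1
  Δ3: w4:0→1, w2:0→1
  Δ4: w0:0→1
  Δ5: w3:0→1
  Δ6: w5:0→1
  (6Δ to stable)
t=1 Δ0: w7=0 w4=1 w5=1 w2=1 w0=1 w1=0 w6=1 clk=1 w3=1
  Δ1: clk:1→0
  (1Δ to stable)
t=2 Δ0: w7=0 w4=1 w5=1 w2=1 w0=1 w1=0 w6=1 clk=0 w3=1
  Δ1: clk:0→1
  Δ2: w7:0→1, w6:1→0
  Δ3: w5:1→0, w0:1→0
  Δ4: w3:1→0
  (4Δ to stable)
t=3 Δ0: w7=1 w4=1 w5=0 w2=1 w0=0 w1=0 w6=0 clk=1 w3=0
  Δ1: clk:1→0
  (1Δ to stable)

4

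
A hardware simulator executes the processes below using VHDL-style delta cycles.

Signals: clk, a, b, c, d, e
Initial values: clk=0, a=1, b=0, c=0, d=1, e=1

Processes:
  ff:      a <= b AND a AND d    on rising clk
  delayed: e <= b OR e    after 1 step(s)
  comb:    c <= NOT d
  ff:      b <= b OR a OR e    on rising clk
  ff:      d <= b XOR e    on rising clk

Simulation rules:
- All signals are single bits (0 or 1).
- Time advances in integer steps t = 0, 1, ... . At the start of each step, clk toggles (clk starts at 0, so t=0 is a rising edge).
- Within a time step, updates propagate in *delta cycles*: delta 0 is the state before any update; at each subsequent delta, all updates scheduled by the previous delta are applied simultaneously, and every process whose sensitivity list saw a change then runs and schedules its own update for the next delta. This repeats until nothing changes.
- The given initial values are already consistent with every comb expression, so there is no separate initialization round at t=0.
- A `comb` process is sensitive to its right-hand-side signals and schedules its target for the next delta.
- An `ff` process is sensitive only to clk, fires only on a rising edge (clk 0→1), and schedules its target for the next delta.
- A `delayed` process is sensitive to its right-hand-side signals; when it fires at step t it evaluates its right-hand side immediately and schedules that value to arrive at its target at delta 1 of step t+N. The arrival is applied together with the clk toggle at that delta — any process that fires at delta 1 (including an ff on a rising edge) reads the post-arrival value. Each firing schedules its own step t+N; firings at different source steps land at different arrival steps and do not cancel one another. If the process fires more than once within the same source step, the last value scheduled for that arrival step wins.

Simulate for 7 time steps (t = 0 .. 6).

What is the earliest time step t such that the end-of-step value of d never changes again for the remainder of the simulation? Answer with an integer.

[bits: d,a,b,e,c,clk]
t=0: Δ0=110100 Δ1=110101 Δ2=101101 | 2Δ
t=1: Δ0=101101 Δ1=101100 | 1Δ
t=2: Δ0=101100 Δ1=101101 Δ2=001101 Δ3=001111 | 3Δ
t=3: Δ0=001111 Δ1=001110 | 1Δ
t=4: Δ0=001110 Δ1=001111 | 1Δ
t=5: Δ0=001111 Δ1=001110 | 1Δ
t=6: Δ0=001110 Δ1=001111 | 1Δ

2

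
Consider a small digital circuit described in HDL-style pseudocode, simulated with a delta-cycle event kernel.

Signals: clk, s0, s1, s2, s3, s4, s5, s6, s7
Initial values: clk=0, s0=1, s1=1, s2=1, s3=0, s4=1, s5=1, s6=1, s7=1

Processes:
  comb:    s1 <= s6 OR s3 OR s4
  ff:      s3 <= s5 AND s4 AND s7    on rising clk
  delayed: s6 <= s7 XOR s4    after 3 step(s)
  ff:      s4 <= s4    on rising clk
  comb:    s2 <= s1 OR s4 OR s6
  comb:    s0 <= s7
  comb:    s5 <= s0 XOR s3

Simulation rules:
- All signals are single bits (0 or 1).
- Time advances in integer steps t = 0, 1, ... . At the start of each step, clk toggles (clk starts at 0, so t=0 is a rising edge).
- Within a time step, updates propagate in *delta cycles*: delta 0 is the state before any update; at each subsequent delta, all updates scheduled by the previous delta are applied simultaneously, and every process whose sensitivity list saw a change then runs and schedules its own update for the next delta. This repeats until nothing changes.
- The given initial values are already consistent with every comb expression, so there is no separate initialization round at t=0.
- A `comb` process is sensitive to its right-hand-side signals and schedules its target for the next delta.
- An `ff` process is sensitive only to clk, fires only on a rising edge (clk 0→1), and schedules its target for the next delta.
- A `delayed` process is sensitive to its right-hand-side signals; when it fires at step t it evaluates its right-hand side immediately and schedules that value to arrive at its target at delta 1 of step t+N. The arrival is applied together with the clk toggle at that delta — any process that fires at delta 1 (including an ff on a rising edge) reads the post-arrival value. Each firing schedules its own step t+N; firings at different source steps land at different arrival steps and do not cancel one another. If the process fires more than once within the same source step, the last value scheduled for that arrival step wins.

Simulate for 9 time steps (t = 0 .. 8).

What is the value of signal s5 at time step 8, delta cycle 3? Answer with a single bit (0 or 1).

t=0 Δ0: s7=1 s0=1 s2=1 clk=0 s6=1 s4=1 s5=1 s3=0 s1=1
  Δ1: clk:0→1
  Δ2: s3:0→1
  Δ3: s5:1→0
  (3Δ to stable)
t=1 Δ0: s7=1 s0=1 s2=1 clk=1 s6=1 s4=1 s5=0 s3=1 s1=1
  Δ1: clk:1→0
  (1Δ to stable)
t=2 Δ0: s7=1 s0=1 s2=1 clk=0 s6=1 s4=1 s5=0 s3=1 s1=1
  Δ1: clk:0→1
  Δ2: s3:1→0
  Δ3: s5:0→1
  (3Δ to stable)
t=3 Δ0: s7=1 s0=1 s2=1 clk=1 s6=1 s4=1 s5=1 s3=0 s1=1
  Δ1: clk:1→0
  (1Δ to stable)
t=4 Δ0: s7=1 s0=1 s2=1 clk=0 s6=1 s4=1 s5=1 s3=0 s1=1
  Δ1: clk:0→1
  Δ2: s3:0→1
  Δ3: s5:1→0
  (3Δ to stable)
t=5 Δ0: s7=1 s0=1 s2=1 clk=1 s6=1 s4=1 s5=0 s3=1 s1=1
  Δ1: clk:1→0
  (1Δ to stable)
t=6 Δ0: s7=1 s0=1 s2=1 clk=0 s6=1 s4=1 s5=0 s3=1 s1=1
  Δ1: clk:0→1
  Δ2: s3:1→0
  Δ3: s5:0→1
  (3Δ to stable)
t=7 Δ0: s7=1 s0=1 s2=1 clk=1 s6=1 s4=1 s5=1 s3=0 s1=1
  Δ1: clk:1→0
  (1Δ to stable)
t=8 Δ0: s7=1 s0=1 s2=1 clk=0 s6=1 s4=1 s5=1 s3=0 s1=1
  Δ1: clk:0→1
  Δ2: s3:0→1
  Δ3: s5:1→0
  (3Δ to stable)

0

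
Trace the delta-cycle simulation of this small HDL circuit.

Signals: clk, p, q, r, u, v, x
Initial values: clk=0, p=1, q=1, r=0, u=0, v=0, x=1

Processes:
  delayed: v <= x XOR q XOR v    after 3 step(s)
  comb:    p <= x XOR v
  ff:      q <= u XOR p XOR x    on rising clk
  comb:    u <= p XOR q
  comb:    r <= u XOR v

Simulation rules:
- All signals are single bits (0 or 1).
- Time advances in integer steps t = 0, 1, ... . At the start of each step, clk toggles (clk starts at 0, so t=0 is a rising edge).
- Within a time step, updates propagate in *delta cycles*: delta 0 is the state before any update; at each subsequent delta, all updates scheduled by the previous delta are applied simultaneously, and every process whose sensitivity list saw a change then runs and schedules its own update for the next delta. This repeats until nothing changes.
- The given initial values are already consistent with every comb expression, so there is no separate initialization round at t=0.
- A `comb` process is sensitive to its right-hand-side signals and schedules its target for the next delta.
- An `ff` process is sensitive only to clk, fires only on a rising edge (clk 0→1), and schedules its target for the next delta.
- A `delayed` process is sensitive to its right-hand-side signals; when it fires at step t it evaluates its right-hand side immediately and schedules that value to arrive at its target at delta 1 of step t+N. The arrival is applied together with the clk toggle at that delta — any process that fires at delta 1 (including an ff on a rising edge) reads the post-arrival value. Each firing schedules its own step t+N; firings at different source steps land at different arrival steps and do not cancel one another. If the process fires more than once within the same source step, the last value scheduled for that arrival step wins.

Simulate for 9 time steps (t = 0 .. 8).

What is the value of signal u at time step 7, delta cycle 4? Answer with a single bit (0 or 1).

0

t0.Δ0 clk=0 p=1 q=1 r=0 u=0 x=1 v=0
t0.Δ1 clk=1 p=1 q=1 r=0 u=0 x=1 v=0
t0.Δ2 clk=1 p=1 q=0 r=0 u=0 x=1 v=0
t0.Δ3 clk=1 p=1 q=0 r=0 u=1 x=1 v=0
t0.Δ4 clk=1 p=1 q=0 r=1 u=1 x=1 v=0
t1.Δ0 clk=1 p=1 q=0 r=1 u=1 x=1 v=0
t1.Δ1 clk=0 p=1 q=0 r=1 u=1 x=1 v=0
t2.Δ0 clk=0 p=1 q=0 r=1 u=1 x=1 v=0
t2.Δ1 clk=1 p=1 q=0 r=1 u=1 x=1 v=0
t2.Δ2 clk=1 p=1 q=1 r=1 u=1 x=1 v=0
t2.Δ3 clk=1 p=1 q=1 r=1 u=0 x=1 v=0
t2.Δ4 clk=1 p=1 q=1 r=0 u=0 x=1 v=0
t3.Δ0 clk=1 p=1 q=1 r=0 u=0 x=1 v=0
t3.Δ1 clk=0 p=1 q=1 r=0 u=0 x=1 v=1
t3.Δ2 clk=0 p=0 q=1 r=1 u=0 x=1 v=1
t3.Δ3 clk=0 p=0 q=1 r=1 u=1 x=1 v=1
t3.Δ4 clk=0 p=0 q=1 r=0 u=1 x=1 v=1
t4.Δ0 clk=0 p=0 q=1 r=0 u=1 x=1 v=1
t4.Δ1 clk=1 p=0 q=1 r=0 u=1 x=1 v=1
t4.Δ2 clk=1 p=0 q=0 r=0 u=1 x=1 v=1
t4.Δ3 clk=1 p=0 q=0 r=0 u=0 x=1 v=1
t4.Δ4 clk=1 p=0 q=0 r=1 u=0 x=1 v=1
t5.Δ0 clk=1 p=0 q=0 r=1 u=0 x=1 v=1
t5.Δ1 clk=0 p=0 q=0 r=1 u=0 x=1 v=0
t5.Δ2 clk=0 p=1 q=0 r=0 u=0 x=1 v=0
t5.Δ3 clk=0 p=1 q=0 r=0 u=1 x=1 v=0
t5.Δ4 clk=0 p=1 q=0 r=1 u=1 x=1 v=0
t6.Δ0 clk=0 p=1 q=0 r=1 u=1 x=1 v=0
t6.Δ1 clk=1 p=1 q=0 r=1 u=1 x=1 v=1
t6.Δ2 clk=1 p=0 q=1 r=0 u=1 x=1 v=1
t7.Δ0 clk=1 p=0 q=1 r=0 u=1 x=1 v=1
t7.Δ1 clk=0 p=0 q=1 r=0 u=1 x=1 v=0
t7.Δ2 clk=0 p=1 q=1 r=1 u=1 x=1 v=0
t7.Δ3 clk=0 p=1 q=1 r=1 u=0 x=1 v=0
t7.Δ4 clk=0 p=1 q=1 r=0 u=0 x=1 v=0
t8.Δ0 clk=0 p=1 q=1 r=0 u=0 x=1 v=0
t8.Δ1 clk=1 p=1 q=1 r=0 u=0 x=1 v=1
t8.Δ2 clk=1 p=0 q=0 r=1 u=0 x=1 v=1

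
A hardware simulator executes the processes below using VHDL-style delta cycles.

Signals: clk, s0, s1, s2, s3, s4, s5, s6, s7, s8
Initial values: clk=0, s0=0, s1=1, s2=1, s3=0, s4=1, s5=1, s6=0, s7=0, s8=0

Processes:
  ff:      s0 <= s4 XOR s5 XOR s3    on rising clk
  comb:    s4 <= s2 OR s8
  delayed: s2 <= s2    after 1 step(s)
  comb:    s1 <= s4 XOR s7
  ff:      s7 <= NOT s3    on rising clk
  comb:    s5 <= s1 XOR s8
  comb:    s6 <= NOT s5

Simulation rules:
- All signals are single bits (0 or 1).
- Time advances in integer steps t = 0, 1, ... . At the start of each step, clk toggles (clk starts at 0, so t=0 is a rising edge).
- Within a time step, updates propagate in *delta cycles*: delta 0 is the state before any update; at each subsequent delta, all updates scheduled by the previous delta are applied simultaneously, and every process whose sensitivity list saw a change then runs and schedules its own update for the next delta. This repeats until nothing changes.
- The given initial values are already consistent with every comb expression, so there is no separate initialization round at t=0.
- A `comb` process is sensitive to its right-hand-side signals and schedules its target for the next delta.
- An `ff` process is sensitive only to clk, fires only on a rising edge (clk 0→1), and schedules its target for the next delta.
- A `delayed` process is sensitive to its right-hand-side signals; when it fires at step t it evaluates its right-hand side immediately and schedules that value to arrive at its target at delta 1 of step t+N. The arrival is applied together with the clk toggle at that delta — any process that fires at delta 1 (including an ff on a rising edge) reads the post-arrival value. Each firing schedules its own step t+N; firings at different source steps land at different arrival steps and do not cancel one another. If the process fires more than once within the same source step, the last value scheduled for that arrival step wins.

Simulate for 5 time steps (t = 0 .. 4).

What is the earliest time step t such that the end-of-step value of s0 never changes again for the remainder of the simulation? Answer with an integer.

2

[bits: clk,s4,s8,s1,s3,s0,s2,s5,s7,s6]
t=0: Δ0=0101001100 Δ1=1101001100 Δ2=1101001110 Δ3=1100001110 Δ4=1100001010 Δ5=1100001011 | 5Δ
t=1: Δ0=1100001011 Δ1=0100001011 | 1Δ
t=2: Δ0=0100001011 Δ1=1100001011 Δ2=1100011011 | 2Δ
t=3: Δ0=1100011011 Δ1=0100011011 | 1Δ
t=4: Δ0=0100011011 Δ1=1100011011 | 1Δ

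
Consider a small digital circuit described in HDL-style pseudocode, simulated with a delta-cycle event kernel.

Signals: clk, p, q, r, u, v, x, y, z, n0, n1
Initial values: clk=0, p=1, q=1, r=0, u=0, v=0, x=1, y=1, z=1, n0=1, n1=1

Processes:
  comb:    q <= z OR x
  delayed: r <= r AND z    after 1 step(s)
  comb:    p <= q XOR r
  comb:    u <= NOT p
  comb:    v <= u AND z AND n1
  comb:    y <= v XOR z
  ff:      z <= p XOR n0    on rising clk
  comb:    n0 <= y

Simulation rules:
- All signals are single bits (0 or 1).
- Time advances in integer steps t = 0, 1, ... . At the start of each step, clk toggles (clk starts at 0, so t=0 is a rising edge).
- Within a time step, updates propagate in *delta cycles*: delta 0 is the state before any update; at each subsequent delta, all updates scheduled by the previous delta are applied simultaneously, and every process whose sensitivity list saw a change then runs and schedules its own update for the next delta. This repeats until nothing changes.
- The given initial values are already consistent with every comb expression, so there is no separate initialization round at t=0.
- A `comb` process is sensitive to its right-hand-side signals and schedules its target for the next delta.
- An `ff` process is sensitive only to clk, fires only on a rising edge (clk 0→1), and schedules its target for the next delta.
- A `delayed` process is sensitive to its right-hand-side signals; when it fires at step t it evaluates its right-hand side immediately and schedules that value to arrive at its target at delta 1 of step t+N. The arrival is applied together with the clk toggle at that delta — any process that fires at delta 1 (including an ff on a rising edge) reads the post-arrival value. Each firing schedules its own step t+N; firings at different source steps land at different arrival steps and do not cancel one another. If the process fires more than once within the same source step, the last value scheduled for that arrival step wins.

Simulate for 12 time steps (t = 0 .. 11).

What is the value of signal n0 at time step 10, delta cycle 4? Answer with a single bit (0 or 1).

t0.Δ0 r=0 n1=1 y=1 q=1 p=1 z=1 n0=1 u=0 v=0 clk=0 x=1
t0.Δ1 r=0 n1=1 y=1 q=1 p=1 z=1 n0=1 u=0 v=0 clk=1 x=1
t0.Δ2 r=0 n1=1 y=1 q=1 p=1 z=0 n0=1 u=0 v=0 clk=1 x=1
t0.Δ3 r=0 n1=1 y=0 q=1 p=1 z=0 n0=1 u=0 v=0 clk=1 x=1
t0.Δ4 r=0 n1=1 y=0 q=1 p=1 z=0 n0=0 u=0 v=0 clk=1 x=1
t1.Δ0 r=0 n1=1 y=0 q=1 p=1 z=0 n0=0 u=0 v=0 clk=1 x=1
t1.Δ1 r=0 n1=1 y=0 q=1 p=1 z=0 n0=0 u=0 v=0 clk=0 x=1
t2.Δ0 r=0 n1=1 y=0 q=1 p=1 z=0 n0=0 u=0 v=0 clk=0 x=1
t2.Δ1 r=0 n1=1 y=0 q=1 p=1 z=0 n0=0 u=0 v=0 clk=1 x=1
t2.Δ2 r=0 n1=1 y=0 q=1 p=1 z=1 n0=0 u=0 v=0 clk=1 x=1
t2.Δ3 r=0 n1=1 y=1 q=1 p=1 z=1 n0=0 u=0 v=0 clk=1 x=1
t2.Δ4 r=0 n1=1 y=1 q=1 p=1 z=1 n0=1 u=0 v=0 clk=1 x=1
t3.Δ0 r=0 n1=1 y=1 q=1 p=1 z=1 n0=1 u=0 v=0 clk=1 x=1
t3.Δ1 r=0 n1=1 y=1 q=1 p=1 z=1 n0=1 u=0 v=0 clk=0 x=1
t4.Δ0 r=0 n1=1 y=1 q=1 p=1 z=1 n0=1 u=0 v=0 clk=0 x=1
t4.Δ1 r=0 n1=1 y=1 q=1 p=1 z=1 n0=1 u=0 v=0 clk=1 x=1
t4.Δ2 r=0 n1=1 y=1 q=1 p=1 z=0 n0=1 u=0 v=0 clk=1 x=1
t4.Δ3 r=0 n1=1 y=0 q=1 p=1 z=0 n0=1 u=0 v=0 clk=1 x=1
t4.Δ4 r=0 n1=1 y=0 q=1 p=1 z=0 n0=0 u=0 v=0 clk=1 x=1
t5.Δ0 r=0 n1=1 y=0 q=1 p=1 z=0 n0=0 u=0 v=0 clk=1 x=1
t5.Δ1 r=0 n1=1 y=0 q=1 p=1 z=0 n0=0 u=0 v=0 clk=0 x=1
t6.Δ0 r=0 n1=1 y=0 q=1 p=1 z=0 n0=0 u=0 v=0 clk=0 x=1
t6.Δ1 r=0 n1=1 y=0 q=1 p=1 z=0 n0=0 u=0 v=0 clk=1 x=1
t6.Δ2 r=0 n1=1 y=0 q=1 p=1 z=1 n0=0 u=0 v=0 clk=1 x=1
t6.Δ3 r=0 n1=1 y=1 q=1 p=1 z=1 n0=0 u=0 v=0 clk=1 x=1
t6.Δ4 r=0 n1=1 y=1 q=1 p=1 z=1 n0=1 u=0 v=0 clk=1 x=1
t7.Δ0 r=0 n1=1 y=1 q=1 p=1 z=1 n0=1 u=0 v=0 clk=1 x=1
t7.Δ1 r=0 n1=1 y=1 q=1 p=1 z=1 n0=1 u=0 v=0 clk=0 x=1
t8.Δ0 r=0 n1=1 y=1 q=1 p=1 z=1 n0=1 u=0 v=0 clk=0 x=1
t8.Δ1 r=0 n1=1 y=1 q=1 p=1 z=1 n0=1 u=0 v=0 clk=1 x=1
t8.Δ2 r=0 n1=1 y=1 q=1 p=1 z=0 n0=1 u=0 v=0 clk=1 x=1
t8.Δ3 r=0 n1=1 y=0 q=1 p=1 z=0 n0=1 u=0 v=0 clk=1 x=1
t8.Δ4 r=0 n1=1 y=0 q=1 p=1 z=0 n0=0 u=0 v=0 clk=1 x=1
t9.Δ0 r=0 n1=1 y=0 q=1 p=1 z=0 n0=0 u=0 v=0 clk=1 x=1
t9.Δ1 r=0 n1=1 y=0 q=1 p=1 z=0 n0=0 u=0 v=0 clk=0 x=1
t10.Δ0 r=0 n1=1 y=0 q=1 p=1 z=0 n0=0 u=0 v=0 clk=0 x=1
t10.Δ1 r=0 n1=1 y=0 q=1 p=1 z=0 n0=0 u=0 v=0 clk=1 x=1
t10.Δ2 r=0 n1=1 y=0 q=1 p=1 z=1 n0=0 u=0 v=0 clk=1 x=1
t10.Δ3 r=0 n1=1 y=1 q=1 p=1 z=1 n0=0 u=0 v=0 clk=1 x=1
t10.Δ4 r=0 n1=1 y=1 q=1 p=1 z=1 n0=1 u=0 v=0 clk=1 x=1
t11.Δ0 r=0 n1=1 y=1 q=1 p=1 z=1 n0=1 u=0 v=0 clk=1 x=1
t11.Δ1 r=0 n1=1 y=1 q=1 p=1 z=1 n0=1 u=0 v=0 clk=0 x=1

1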